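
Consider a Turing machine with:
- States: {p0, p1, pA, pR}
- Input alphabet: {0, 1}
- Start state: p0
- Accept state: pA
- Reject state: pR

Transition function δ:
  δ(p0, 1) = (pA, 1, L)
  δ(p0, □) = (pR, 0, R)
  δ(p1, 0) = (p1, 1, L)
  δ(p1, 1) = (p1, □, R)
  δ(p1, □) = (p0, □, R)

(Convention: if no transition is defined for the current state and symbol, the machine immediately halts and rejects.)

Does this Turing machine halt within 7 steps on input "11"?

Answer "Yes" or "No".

Execution trace:
Initial: [p0]11
Step 1: δ(p0, 1) = (pA, 1, L) → [pA]□11

The machine reaches the accept state pA and halts.
The machine halted after 1 step (within the 7-step bound).

Answer: Yes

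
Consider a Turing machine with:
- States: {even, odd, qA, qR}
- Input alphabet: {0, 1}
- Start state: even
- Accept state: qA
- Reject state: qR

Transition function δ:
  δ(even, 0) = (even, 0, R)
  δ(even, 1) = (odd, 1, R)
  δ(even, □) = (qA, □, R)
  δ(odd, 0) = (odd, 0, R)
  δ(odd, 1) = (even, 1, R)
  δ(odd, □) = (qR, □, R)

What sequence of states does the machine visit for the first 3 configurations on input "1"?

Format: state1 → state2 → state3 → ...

Execution trace:
Initial: [even]1
Step 1: δ(even, 1) = (odd, 1, R) → 1[odd]□
Step 2: δ(odd, □) = (qR, □, R) → 1□[qR]□

The machine reaches the reject state qR and halts.

State sequence: even → odd → qR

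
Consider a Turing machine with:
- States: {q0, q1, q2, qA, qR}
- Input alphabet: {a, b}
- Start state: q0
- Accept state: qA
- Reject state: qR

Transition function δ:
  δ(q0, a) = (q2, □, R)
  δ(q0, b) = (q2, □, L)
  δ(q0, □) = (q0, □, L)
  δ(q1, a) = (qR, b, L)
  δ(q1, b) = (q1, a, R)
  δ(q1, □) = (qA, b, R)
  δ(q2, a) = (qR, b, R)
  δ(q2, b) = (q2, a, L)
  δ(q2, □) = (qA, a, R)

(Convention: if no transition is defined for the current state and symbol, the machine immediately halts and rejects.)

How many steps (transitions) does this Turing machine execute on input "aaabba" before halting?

Execution trace:
Initial: [q0]aaabba
Step 1: δ(q0, a) = (q2, □, R) → □[q2]aabba
Step 2: δ(q2, a) = (qR, b, R) → □b[qR]abba

The machine reaches the reject state qR and halts.

The machine executed 2 steps before halting.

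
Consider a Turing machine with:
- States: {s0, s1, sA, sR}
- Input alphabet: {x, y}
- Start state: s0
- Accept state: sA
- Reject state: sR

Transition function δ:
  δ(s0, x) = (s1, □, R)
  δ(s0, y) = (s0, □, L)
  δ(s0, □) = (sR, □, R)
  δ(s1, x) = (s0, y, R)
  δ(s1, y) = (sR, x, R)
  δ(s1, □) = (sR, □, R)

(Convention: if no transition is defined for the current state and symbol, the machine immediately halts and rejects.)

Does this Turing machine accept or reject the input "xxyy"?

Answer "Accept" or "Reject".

Execution trace:
Initial: [s0]xxyy
Step 1: δ(s0, x) = (s1, □, R) → □[s1]xyy
Step 2: δ(s1, x) = (s0, y, R) → □y[s0]yy
Step 3: δ(s0, y) = (s0, □, L) → □[s0]y□y
Step 4: δ(s0, y) = (s0, □, L) → [s0]□□□y
Step 5: δ(s0, □) = (sR, □, R) → □[sR]□□y

The machine reaches the reject state sR and halts.

Answer: Reject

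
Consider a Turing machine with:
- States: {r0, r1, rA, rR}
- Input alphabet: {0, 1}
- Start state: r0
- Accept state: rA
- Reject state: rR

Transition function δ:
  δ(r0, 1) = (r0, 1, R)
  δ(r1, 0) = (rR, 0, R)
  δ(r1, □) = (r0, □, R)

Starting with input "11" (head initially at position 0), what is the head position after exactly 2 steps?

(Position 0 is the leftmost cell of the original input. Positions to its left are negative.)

Execution trace (head position shown):
Step 0: [r0]11  (head at position 0)
Step 1: move right → 1[r0]1  (head at position 1)
Step 2: move right → 11[r0]□  (head at position 2)

After 2 steps, the head is at position 2.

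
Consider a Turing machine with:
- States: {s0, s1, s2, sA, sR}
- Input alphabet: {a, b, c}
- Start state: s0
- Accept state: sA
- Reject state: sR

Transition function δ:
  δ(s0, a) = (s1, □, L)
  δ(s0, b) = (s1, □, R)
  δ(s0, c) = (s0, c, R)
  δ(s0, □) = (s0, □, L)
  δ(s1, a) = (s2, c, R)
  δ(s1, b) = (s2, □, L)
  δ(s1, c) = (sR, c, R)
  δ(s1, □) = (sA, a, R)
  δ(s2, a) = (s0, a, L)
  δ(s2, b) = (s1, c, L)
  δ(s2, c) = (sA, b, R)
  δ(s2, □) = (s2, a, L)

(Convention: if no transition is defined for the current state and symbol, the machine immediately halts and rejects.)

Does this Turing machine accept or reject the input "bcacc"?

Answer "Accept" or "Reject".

Execution trace:
Initial: [s0]bcacc
Step 1: δ(s0, b) = (s1, □, R) → □[s1]cacc
Step 2: δ(s1, c) = (sR, c, R) → □c[sR]acc

The machine reaches the reject state sR and halts.

Answer: Reject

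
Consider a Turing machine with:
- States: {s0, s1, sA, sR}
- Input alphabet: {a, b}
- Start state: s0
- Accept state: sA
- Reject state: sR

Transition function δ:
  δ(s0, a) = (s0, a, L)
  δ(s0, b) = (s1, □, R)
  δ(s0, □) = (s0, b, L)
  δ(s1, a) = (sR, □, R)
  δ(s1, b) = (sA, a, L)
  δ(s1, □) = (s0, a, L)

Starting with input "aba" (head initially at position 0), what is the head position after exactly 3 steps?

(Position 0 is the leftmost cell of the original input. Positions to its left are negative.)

Execution trace (head position shown):
Step 0: [s0]aba  (head at position 0)
Step 1: move left → [s0]□aba  (head at position -1)
Step 2: move left → [s0]□baba  (head at position -2)
Step 3: move left → [s0]□bbaba  (head at position -3)

After 3 steps, the head is at position -3.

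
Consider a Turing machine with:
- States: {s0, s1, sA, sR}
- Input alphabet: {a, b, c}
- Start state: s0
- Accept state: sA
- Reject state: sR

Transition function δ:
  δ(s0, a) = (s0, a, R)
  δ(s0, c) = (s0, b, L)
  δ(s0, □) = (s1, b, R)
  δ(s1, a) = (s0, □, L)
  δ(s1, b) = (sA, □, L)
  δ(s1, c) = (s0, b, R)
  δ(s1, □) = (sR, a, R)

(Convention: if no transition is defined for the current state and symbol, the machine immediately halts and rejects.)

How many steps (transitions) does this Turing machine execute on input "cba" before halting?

Execution trace:
Initial: [s0]cba
Step 1: δ(s0, c) = (s0, b, L) → [s0]□bba
Step 2: δ(s0, □) = (s1, b, R) → b[s1]bba
Step 3: δ(s1, b) = (sA, □, L) → [sA]b□ba

The machine reaches the accept state sA and halts.

The machine executed 3 steps before halting.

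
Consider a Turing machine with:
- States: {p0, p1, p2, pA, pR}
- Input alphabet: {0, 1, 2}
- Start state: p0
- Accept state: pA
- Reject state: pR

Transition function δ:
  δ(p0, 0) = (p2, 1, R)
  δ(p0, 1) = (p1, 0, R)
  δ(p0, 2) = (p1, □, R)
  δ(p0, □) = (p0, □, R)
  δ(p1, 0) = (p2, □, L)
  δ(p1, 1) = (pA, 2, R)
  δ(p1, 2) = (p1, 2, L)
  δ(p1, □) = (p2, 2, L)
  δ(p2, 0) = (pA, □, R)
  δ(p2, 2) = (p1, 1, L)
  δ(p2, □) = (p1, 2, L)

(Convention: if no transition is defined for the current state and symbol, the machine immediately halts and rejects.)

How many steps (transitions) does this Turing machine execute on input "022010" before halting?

Execution trace:
Initial: [p0]022010
Step 1: δ(p0, 0) = (p2, 1, R) → 1[p2]22010
Step 2: δ(p2, 2) = (p1, 1, L) → [p1]112010
Step 3: δ(p1, 1) = (pA, 2, R) → 2[pA]12010

The machine reaches the accept state pA and halts.

The machine executed 3 steps before halting.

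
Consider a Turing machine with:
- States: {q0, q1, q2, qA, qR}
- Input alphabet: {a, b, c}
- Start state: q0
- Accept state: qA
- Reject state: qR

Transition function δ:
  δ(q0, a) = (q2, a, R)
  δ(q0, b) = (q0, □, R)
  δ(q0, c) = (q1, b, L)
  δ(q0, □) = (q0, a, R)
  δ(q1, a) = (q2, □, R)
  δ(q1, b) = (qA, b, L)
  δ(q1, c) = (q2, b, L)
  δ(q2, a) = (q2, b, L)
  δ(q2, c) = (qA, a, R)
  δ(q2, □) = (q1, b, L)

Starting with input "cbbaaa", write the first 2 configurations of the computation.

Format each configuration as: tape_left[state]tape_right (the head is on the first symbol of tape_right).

Transitions applied:
Step 1: δ(q0, c) = (q1, b, L)

The first 2 configurations are:
[q0]cbbaaa ⊢ [q1]□bbbaaa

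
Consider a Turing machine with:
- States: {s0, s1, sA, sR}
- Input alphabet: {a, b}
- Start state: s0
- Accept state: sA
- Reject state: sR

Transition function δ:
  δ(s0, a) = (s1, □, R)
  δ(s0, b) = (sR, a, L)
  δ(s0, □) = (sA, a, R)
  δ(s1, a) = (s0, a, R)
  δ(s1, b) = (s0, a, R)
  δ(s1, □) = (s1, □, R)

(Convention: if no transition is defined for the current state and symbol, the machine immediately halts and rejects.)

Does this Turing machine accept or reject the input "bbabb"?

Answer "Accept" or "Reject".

Execution trace:
Initial: [s0]bbabb
Step 1: δ(s0, b) = (sR, a, L) → [sR]□ababb

The machine reaches the reject state sR and halts.

Answer: Reject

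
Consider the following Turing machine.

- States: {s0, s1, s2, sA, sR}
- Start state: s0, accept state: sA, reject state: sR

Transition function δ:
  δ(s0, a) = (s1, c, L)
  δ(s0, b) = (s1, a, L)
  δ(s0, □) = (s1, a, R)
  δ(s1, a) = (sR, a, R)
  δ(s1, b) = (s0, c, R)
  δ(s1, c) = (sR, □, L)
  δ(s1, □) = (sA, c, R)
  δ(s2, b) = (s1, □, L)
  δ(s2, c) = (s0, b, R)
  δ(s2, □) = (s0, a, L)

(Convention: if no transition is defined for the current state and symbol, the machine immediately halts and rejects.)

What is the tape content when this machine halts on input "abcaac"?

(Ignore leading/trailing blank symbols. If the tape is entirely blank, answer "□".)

Execution trace:
Initial: [s0]abcaac
Step 1: δ(s0, a) = (s1, c, L) → [s1]□cbcaac
Step 2: δ(s1, □) = (sA, c, R) → c[sA]cbcaac

The machine reaches the accept state sA and halts.

Final tape (ignoring leading/trailing blanks): ccbcaac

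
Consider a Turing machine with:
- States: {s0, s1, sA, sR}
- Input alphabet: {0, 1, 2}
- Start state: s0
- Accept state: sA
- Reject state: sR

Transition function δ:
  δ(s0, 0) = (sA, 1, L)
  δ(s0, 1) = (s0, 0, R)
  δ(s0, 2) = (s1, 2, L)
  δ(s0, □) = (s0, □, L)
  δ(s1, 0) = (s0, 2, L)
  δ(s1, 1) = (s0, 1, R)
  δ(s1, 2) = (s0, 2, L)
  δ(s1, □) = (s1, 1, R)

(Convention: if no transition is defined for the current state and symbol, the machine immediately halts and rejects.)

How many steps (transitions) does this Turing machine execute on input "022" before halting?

Execution trace:
Initial: [s0]022
Step 1: δ(s0, 0) = (sA, 1, L) → [sA]□122

The machine reaches the accept state sA and halts.

The machine executed 1 step before halting.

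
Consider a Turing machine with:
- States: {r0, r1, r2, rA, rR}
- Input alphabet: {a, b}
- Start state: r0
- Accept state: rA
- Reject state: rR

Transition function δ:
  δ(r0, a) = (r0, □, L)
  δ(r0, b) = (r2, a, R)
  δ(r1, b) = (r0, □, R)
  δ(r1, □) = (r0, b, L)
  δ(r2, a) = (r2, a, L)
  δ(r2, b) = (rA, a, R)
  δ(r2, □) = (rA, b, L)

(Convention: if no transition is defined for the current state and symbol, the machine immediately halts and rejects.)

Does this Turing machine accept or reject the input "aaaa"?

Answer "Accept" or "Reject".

Execution trace:
Initial: [r0]aaaa
Step 1: δ(r0, a) = (r0, □, L) → [r0]□□aaa

No transition is defined for δ(r0, □). By convention the machine halts and rejects.

Answer: Reject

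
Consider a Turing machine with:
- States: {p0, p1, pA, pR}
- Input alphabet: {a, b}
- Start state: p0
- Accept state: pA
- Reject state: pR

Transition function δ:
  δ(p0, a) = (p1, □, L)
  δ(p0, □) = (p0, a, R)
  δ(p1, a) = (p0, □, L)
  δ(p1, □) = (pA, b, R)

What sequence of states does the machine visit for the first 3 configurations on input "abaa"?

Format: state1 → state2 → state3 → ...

Execution trace:
Initial: [p0]abaa
Step 1: δ(p0, a) = (p1, □, L) → [p1]□□baa
Step 2: δ(p1, □) = (pA, b, R) → b[pA]□baa

The machine reaches the accept state pA and halts.

State sequence: p0 → p1 → pA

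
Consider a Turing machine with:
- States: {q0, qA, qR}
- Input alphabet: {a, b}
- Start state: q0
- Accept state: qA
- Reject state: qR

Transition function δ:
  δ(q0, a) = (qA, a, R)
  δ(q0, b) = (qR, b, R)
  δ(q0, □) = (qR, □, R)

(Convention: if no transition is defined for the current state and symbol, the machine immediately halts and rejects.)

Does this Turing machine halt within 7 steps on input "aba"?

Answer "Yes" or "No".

Execution trace:
Initial: [q0]aba
Step 1: δ(q0, a) = (qA, a, R) → a[qA]ba

The machine reaches the accept state qA and halts.
The machine halted after 1 step (within the 7-step bound).

Answer: Yes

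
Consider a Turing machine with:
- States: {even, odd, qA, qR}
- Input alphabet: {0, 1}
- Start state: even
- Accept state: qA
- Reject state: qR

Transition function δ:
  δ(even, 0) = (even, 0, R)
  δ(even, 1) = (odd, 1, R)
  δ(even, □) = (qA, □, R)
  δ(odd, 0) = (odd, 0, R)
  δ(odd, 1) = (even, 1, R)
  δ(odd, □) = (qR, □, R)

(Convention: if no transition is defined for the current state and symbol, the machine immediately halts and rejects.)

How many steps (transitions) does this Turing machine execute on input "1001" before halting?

Execution trace:
Initial: [even]1001
Step 1: δ(even, 1) = (odd, 1, R) → 1[odd]001
Step 2: δ(odd, 0) = (odd, 0, R) → 10[odd]01
Step 3: δ(odd, 0) = (odd, 0, R) → 100[odd]1
Step 4: δ(odd, 1) = (even, 1, R) → 1001[even]□
Step 5: δ(even, □) = (qA, □, R) → 1001□[qA]□

The machine reaches the accept state qA and halts.

The machine executed 5 steps before halting.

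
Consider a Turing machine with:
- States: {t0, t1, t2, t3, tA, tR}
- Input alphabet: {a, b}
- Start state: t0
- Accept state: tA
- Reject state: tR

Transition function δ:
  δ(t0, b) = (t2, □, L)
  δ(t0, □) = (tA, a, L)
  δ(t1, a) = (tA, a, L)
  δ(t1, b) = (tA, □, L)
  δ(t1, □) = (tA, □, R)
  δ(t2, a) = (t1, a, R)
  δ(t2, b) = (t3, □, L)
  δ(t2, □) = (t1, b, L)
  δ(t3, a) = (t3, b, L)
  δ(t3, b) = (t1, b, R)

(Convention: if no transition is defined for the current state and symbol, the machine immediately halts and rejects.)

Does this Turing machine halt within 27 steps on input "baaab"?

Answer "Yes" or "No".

Execution trace:
Initial: [t0]baaab
Step 1: δ(t0, b) = (t2, □, L) → [t2]□□aaab
Step 2: δ(t2, □) = (t1, b, L) → [t1]□b□aaab
Step 3: δ(t1, □) = (tA, □, R) → □[tA]b□aaab

The machine reaches the accept state tA and halts.
The machine halted after 3 steps (within the 27-step bound).

Answer: Yes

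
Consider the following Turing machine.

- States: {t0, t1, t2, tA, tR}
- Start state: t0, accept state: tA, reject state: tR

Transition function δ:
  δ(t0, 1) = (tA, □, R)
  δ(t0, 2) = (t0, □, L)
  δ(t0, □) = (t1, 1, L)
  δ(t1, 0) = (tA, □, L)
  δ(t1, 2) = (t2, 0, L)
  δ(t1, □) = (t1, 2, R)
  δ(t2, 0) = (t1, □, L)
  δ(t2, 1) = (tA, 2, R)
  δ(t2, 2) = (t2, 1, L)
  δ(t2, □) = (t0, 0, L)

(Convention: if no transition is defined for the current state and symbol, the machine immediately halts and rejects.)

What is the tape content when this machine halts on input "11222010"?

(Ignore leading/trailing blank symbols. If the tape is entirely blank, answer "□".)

Execution trace:
Initial: [t0]11222010
Step 1: δ(t0, 1) = (tA, □, R) → □[tA]1222010

The machine reaches the accept state tA and halts.

Final tape (ignoring leading/trailing blanks): 1222010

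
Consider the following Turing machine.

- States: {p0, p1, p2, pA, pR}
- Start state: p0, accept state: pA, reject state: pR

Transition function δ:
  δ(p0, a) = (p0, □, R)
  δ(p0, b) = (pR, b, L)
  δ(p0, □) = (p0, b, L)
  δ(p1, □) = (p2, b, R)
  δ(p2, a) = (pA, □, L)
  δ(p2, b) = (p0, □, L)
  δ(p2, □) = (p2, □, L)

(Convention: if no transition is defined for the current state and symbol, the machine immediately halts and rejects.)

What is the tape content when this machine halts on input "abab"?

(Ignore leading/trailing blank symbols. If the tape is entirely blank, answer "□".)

Execution trace:
Initial: [p0]abab
Step 1: δ(p0, a) = (p0, □, R) → □[p0]bab
Step 2: δ(p0, b) = (pR, b, L) → [pR]□bab

The machine reaches the reject state pR and halts.

Final tape (ignoring leading/trailing blanks): bab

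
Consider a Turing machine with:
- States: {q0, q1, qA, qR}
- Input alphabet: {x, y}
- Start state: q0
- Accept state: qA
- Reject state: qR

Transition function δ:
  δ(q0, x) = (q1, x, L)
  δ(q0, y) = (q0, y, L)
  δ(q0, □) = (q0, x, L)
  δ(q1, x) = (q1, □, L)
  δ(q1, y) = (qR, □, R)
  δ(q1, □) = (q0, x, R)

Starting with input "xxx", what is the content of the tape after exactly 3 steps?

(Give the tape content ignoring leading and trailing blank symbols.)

Execution trace:
Initial: [q0]xxx
Step 1: δ(q0, x) = (q1, x, L) → [q1]□xxx
Step 2: δ(q1, □) = (q0, x, R) → x[q0]xxx
Step 3: δ(q0, x) = (q1, x, L) → [q1]xxxx

After 3 steps, the tape (ignoring leading/trailing blanks) is: xxxx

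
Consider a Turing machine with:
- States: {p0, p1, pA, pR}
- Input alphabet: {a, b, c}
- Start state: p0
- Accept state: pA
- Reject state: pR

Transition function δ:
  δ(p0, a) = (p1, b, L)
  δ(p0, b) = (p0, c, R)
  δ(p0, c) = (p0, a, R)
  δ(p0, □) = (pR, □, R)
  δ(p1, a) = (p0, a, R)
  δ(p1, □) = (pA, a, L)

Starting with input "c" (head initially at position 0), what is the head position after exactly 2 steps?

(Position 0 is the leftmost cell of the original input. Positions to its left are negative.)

Execution trace (head position shown):
Step 0: [p0]c  (head at position 0)
Step 1: move right → a[p0]□  (head at position 1)
Step 2: move right → a□[pR]□  (head at position 2)

After 2 steps, the head is at position 2.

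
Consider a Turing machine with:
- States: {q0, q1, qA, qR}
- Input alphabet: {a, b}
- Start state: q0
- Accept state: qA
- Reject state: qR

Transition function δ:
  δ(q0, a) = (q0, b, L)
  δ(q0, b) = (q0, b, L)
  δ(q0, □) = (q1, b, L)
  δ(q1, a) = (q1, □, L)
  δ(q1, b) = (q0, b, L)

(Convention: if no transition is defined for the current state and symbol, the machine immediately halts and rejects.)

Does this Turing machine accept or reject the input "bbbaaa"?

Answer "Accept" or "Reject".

Execution trace:
Initial: [q0]bbbaaa
Step 1: δ(q0, b) = (q0, b, L) → [q0]□bbbaaa
Step 2: δ(q0, □) = (q1, b, L) → [q1]□bbbbaaa

No transition is defined for δ(q1, □). By convention the machine halts and rejects.

Answer: Reject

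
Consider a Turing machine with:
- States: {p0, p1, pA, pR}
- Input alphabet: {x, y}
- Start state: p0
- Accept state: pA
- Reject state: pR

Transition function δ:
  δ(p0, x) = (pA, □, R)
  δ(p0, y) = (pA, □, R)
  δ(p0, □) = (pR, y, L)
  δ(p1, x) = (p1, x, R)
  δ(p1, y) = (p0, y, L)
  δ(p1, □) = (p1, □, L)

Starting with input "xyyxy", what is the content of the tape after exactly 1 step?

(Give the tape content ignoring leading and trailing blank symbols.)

Execution trace:
Initial: [p0]xyyxy
Step 1: δ(p0, x) = (pA, □, R) → □[pA]yyxy

The machine reaches the accept state pA and halts.

After 1 step, the tape (ignoring leading/trailing blanks) is: yyxy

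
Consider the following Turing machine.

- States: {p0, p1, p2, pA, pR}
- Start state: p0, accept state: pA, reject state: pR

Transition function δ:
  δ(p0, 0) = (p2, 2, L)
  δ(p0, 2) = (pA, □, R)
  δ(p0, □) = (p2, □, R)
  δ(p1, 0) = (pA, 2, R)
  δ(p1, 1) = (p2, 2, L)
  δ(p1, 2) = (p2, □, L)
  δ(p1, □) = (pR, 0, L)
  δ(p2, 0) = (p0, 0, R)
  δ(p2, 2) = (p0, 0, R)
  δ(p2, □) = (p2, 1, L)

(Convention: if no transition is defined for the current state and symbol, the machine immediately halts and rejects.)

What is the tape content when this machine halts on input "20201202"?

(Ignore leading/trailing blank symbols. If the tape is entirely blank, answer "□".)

Execution trace:
Initial: [p0]20201202
Step 1: δ(p0, 2) = (pA, □, R) → □[pA]0201202

The machine reaches the accept state pA and halts.

Final tape (ignoring leading/trailing blanks): 0201202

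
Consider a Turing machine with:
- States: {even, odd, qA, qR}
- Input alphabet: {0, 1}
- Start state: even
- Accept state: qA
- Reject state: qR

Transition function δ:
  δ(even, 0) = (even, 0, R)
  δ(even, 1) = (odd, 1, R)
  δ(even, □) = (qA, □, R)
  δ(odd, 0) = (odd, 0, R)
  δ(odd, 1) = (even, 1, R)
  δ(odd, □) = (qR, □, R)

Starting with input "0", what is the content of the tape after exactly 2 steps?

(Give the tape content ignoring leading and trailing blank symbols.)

Execution trace:
Initial: [even]0
Step 1: δ(even, 0) = (even, 0, R) → 0[even]□
Step 2: δ(even, □) = (qA, □, R) → 0□[qA]□

The machine reaches the accept state qA and halts.

After 2 steps, the tape (ignoring leading/trailing blanks) is: 0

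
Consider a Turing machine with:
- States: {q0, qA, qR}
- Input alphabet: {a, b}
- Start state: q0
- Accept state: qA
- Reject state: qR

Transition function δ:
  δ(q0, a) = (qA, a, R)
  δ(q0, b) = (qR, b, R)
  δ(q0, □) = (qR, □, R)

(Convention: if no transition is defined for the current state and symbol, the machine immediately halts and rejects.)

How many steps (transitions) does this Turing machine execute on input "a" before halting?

Execution trace:
Initial: [q0]a
Step 1: δ(q0, a) = (qA, a, R) → a[qA]□

The machine reaches the accept state qA and halts.

The machine executed 1 step before halting.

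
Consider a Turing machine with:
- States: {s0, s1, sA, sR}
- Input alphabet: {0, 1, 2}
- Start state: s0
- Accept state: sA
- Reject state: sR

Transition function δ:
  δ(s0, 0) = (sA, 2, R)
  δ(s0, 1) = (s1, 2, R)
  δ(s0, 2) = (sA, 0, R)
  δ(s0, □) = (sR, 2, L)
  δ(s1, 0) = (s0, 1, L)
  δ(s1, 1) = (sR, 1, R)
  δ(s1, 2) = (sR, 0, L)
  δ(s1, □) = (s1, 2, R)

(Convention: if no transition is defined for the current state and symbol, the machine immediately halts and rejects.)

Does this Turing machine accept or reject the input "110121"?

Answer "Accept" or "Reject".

Execution trace:
Initial: [s0]110121
Step 1: δ(s0, 1) = (s1, 2, R) → 2[s1]10121
Step 2: δ(s1, 1) = (sR, 1, R) → 21[sR]0121

The machine reaches the reject state sR and halts.

Answer: Reject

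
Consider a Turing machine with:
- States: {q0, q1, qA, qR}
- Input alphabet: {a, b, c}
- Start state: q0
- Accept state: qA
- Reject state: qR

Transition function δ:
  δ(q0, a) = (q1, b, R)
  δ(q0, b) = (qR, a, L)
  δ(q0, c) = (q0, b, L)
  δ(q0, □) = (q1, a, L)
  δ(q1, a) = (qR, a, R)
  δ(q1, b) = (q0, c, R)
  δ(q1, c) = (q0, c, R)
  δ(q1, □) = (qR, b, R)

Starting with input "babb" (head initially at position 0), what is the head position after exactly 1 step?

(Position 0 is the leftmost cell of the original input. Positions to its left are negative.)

Execution trace (head position shown):
Step 0: [q0]babb  (head at position 0)
Step 1: move left → [qR]□aabb  (head at position -1)

After 1 step, the head is at position -1.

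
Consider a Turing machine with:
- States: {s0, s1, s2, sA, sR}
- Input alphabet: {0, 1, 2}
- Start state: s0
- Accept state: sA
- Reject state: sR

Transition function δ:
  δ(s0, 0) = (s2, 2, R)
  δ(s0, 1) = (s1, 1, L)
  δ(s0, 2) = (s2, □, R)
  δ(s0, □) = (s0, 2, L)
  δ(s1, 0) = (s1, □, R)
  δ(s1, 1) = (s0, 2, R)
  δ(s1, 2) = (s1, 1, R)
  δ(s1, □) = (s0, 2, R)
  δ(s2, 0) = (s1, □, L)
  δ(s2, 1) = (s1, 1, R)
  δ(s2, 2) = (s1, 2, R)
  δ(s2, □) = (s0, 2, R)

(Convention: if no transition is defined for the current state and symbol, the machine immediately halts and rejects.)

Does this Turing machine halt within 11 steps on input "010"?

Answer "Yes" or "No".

Execution trace:
Initial: [s0]010
Step 1: δ(s0, 0) = (s2, 2, R) → 2[s2]10
Step 2: δ(s2, 1) = (s1, 1, R) → 21[s1]0
Step 3: δ(s1, 0) = (s1, □, R) → 21□[s1]□
Step 4: δ(s1, □) = (s0, 2, R) → 21□2[s0]□
Step 5: δ(s0, □) = (s0, 2, L) → 21□[s0]22
Step 6: δ(s0, 2) = (s2, □, R) → 21□□[s2]2
Step 7: δ(s2, 2) = (s1, 2, R) → 21□□2[s1]□
Step 8: δ(s1, □) = (s0, 2, R) → 21□□22[s0]□
Step 9: δ(s0, □) = (s0, 2, L) → 21□□2[s0]22
Step 10: δ(s0, 2) = (s2, □, R) → 21□□2□[s2]2
Step 11: δ(s2, 2) = (s1, 2, R) → 21□□2□2[s1]□

The machine has not reached a halting state after 11 steps.
The machine did not halt within the 11-step bound.

Answer: No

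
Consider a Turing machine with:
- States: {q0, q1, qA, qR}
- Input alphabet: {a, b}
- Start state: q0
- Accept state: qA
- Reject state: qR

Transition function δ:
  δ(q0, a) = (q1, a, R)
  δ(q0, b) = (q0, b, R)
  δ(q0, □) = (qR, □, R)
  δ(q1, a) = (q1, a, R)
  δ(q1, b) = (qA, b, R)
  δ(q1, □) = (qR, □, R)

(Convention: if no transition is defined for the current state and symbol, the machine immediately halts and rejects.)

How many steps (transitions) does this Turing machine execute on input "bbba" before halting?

Execution trace:
Initial: [q0]bbba
Step 1: δ(q0, b) = (q0, b, R) → b[q0]bba
Step 2: δ(q0, b) = (q0, b, R) → bb[q0]ba
Step 3: δ(q0, b) = (q0, b, R) → bbb[q0]a
Step 4: δ(q0, a) = (q1, a, R) → bbba[q1]□
Step 5: δ(q1, □) = (qR, □, R) → bbba□[qR]□

The machine reaches the reject state qR and halts.

The machine executed 5 steps before halting.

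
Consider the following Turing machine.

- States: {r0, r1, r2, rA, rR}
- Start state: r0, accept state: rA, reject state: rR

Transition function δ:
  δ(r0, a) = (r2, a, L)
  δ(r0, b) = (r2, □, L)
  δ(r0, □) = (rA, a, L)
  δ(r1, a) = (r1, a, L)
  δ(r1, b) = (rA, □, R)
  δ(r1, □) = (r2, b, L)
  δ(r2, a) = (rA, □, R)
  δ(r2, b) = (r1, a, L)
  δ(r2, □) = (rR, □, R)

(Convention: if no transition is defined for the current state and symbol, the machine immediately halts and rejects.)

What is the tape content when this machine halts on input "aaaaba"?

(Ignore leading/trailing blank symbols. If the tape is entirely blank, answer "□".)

Execution trace:
Initial: [r0]aaaaba
Step 1: δ(r0, a) = (r2, a, L) → [r2]□aaaaba
Step 2: δ(r2, □) = (rR, □, R) → □[rR]aaaaba

The machine reaches the reject state rR and halts.

Final tape (ignoring leading/trailing blanks): aaaaba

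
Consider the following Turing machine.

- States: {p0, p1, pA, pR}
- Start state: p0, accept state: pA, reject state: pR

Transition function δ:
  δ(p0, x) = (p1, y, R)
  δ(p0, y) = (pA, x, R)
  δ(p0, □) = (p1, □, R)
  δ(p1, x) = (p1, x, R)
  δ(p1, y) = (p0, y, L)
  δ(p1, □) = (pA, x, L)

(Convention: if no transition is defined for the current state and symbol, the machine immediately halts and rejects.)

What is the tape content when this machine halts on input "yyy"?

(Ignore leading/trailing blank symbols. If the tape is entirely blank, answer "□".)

Execution trace:
Initial: [p0]yyy
Step 1: δ(p0, y) = (pA, x, R) → x[pA]yy

The machine reaches the accept state pA and halts.

Final tape (ignoring leading/trailing blanks): xyy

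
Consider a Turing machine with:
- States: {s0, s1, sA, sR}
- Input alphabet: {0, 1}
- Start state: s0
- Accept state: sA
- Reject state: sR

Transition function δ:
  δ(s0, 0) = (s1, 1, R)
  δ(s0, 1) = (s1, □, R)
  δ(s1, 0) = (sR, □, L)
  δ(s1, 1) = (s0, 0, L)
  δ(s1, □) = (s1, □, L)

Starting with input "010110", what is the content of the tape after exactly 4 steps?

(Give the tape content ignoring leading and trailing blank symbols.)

Execution trace:
Initial: [s0]010110
Step 1: δ(s0, 0) = (s1, 1, R) → 1[s1]10110
Step 2: δ(s1, 1) = (s0, 0, L) → [s0]100110
Step 3: δ(s0, 1) = (s1, □, R) → □[s1]00110
Step 4: δ(s1, 0) = (sR, □, L) → [sR]□□0110

The machine reaches the reject state sR and halts.

After 4 steps, the tape (ignoring leading/trailing blanks) is: 0110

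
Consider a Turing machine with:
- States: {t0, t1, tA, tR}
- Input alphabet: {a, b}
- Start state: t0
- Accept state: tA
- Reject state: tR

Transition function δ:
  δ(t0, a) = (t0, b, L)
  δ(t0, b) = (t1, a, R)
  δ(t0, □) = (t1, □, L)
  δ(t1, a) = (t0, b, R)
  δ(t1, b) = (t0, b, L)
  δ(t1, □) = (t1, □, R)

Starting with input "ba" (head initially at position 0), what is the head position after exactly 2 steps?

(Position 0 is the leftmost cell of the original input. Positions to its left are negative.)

Execution trace (head position shown):
Step 0: [t0]ba  (head at position 0)
Step 1: move right → a[t1]a  (head at position 1)
Step 2: move right → ab[t0]□  (head at position 2)

After 2 steps, the head is at position 2.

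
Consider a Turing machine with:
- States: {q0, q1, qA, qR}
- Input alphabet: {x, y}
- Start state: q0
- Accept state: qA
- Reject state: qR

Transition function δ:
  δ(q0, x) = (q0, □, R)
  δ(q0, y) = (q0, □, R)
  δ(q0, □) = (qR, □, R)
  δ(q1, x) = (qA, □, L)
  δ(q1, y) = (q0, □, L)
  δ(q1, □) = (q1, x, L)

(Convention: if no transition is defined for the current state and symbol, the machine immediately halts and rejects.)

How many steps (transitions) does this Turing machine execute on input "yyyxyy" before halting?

Execution trace:
Initial: [q0]yyyxyy
Step 1: δ(q0, y) = (q0, □, R) → □[q0]yyxyy
Step 2: δ(q0, y) = (q0, □, R) → □□[q0]yxyy
Step 3: δ(q0, y) = (q0, □, R) → □□□[q0]xyy
Step 4: δ(q0, x) = (q0, □, R) → □□□□[q0]yy
Step 5: δ(q0, y) = (q0, □, R) → □□□□□[q0]y
Step 6: δ(q0, y) = (q0, □, R) → □□□□□□[q0]□
Step 7: δ(q0, □) = (qR, □, R) → □□□□□□□[qR]□

The machine reaches the reject state qR and halts.

The machine executed 7 steps before halting.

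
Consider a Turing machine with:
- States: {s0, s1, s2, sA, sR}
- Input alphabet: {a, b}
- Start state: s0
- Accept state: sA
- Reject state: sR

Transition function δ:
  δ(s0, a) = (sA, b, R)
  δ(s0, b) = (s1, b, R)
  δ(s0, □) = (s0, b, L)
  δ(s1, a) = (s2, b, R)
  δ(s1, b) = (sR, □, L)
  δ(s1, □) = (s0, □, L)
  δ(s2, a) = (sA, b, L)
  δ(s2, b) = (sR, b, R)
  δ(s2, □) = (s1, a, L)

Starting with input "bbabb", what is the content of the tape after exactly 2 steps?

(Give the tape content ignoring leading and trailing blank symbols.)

Execution trace:
Initial: [s0]bbabb
Step 1: δ(s0, b) = (s1, b, R) → b[s1]babb
Step 2: δ(s1, b) = (sR, □, L) → [sR]b□abb

The machine reaches the reject state sR and halts.

After 2 steps, the tape (ignoring leading/trailing blanks) is: b□abb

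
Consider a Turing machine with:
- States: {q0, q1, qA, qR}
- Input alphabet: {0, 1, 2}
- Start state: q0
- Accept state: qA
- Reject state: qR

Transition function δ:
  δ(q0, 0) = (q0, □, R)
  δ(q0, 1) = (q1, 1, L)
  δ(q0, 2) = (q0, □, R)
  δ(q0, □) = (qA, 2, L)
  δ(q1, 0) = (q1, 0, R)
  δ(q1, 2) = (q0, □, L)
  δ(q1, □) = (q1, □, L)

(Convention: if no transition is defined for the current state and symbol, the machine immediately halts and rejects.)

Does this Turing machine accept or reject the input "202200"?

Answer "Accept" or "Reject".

Execution trace:
Initial: [q0]202200
Step 1: δ(q0, 2) = (q0, □, R) → □[q0]02200
Step 2: δ(q0, 0) = (q0, □, R) → □□[q0]2200
Step 3: δ(q0, 2) = (q0, □, R) → □□□[q0]200
Step 4: δ(q0, 2) = (q0, □, R) → □□□□[q0]00
Step 5: δ(q0, 0) = (q0, □, R) → □□□□□[q0]0
Step 6: δ(q0, 0) = (q0, □, R) → □□□□□□[q0]□
Step 7: δ(q0, □) = (qA, 2, L) → □□□□□[qA]□2

The machine reaches the accept state qA and halts.

Answer: Accept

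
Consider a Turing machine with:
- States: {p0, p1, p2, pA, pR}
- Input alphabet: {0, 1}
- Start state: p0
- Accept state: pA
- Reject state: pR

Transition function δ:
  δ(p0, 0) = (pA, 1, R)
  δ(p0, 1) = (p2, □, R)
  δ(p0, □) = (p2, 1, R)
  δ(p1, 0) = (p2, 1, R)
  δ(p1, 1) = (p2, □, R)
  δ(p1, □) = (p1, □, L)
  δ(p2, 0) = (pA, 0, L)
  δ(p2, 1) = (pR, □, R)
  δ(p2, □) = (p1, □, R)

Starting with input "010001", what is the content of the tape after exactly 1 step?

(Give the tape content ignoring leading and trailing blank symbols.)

Execution trace:
Initial: [p0]010001
Step 1: δ(p0, 0) = (pA, 1, R) → 1[pA]10001

The machine reaches the accept state pA and halts.

After 1 step, the tape (ignoring leading/trailing blanks) is: 110001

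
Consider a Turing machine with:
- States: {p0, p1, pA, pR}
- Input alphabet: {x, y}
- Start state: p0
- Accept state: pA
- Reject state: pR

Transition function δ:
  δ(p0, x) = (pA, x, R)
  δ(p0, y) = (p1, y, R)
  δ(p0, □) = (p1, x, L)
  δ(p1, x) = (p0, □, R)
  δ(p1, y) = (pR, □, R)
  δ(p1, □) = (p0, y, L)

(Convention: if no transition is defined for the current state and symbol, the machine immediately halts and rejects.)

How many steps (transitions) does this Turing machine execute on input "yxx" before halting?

Execution trace:
Initial: [p0]yxx
Step 1: δ(p0, y) = (p1, y, R) → y[p1]xx
Step 2: δ(p1, x) = (p0, □, R) → y□[p0]x
Step 3: δ(p0, x) = (pA, x, R) → y□x[pA]□

The machine reaches the accept state pA and halts.

The machine executed 3 steps before halting.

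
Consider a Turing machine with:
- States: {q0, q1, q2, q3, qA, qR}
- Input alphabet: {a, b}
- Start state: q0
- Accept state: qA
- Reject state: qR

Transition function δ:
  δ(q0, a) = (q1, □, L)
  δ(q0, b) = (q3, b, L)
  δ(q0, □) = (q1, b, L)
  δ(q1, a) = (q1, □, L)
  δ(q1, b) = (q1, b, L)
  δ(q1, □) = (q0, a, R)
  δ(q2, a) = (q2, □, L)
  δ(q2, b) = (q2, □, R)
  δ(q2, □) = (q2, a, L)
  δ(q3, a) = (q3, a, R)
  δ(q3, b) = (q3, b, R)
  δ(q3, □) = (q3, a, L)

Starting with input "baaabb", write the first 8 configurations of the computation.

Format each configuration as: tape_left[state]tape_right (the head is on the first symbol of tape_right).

Transitions applied:
Step 1: δ(q0, b) = (q3, b, L)
Step 2: δ(q3, □) = (q3, a, L)
Step 3: δ(q3, □) = (q3, a, L)
Step 4: δ(q3, □) = (q3, a, L)
Step 5: δ(q3, □) = (q3, a, L)
Step 6: δ(q3, □) = (q3, a, L)
Step 7: δ(q3, □) = (q3, a, L)

The first 8 configurations are:
[q0]baaabb ⊢ [q3]□baaabb ⊢ [q3]□abaaabb ⊢ [q3]□aabaaabb ⊢ [q3]□aaabaaabb ⊢ [q3]□aaaabaaabb ⊢ [q3]□aaaaabaaabb ⊢ [q3]□aaaaaabaaabb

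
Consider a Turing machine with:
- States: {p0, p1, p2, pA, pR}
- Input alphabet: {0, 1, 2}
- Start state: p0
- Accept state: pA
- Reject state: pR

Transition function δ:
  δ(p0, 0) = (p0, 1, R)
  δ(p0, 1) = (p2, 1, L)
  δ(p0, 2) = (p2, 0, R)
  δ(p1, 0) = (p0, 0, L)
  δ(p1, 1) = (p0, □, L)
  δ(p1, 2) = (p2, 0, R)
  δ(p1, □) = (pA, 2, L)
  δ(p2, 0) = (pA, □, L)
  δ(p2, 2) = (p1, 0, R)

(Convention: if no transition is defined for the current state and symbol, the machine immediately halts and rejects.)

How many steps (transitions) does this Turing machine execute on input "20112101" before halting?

Execution trace:
Initial: [p0]20112101
Step 1: δ(p0, 2) = (p2, 0, R) → 0[p2]0112101
Step 2: δ(p2, 0) = (pA, □, L) → [pA]0□112101

The machine reaches the accept state pA and halts.

The machine executed 2 steps before halting.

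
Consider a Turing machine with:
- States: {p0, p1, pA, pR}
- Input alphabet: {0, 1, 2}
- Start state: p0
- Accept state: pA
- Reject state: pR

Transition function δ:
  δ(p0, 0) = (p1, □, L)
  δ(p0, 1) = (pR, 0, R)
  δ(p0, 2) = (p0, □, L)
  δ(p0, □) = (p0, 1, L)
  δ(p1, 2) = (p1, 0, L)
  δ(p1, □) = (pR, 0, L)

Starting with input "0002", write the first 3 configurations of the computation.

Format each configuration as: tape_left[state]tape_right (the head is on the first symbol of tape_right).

Transitions applied:
Step 1: δ(p0, 0) = (p1, □, L)
Step 2: δ(p1, □) = (pR, 0, L)

The first 3 configurations are:
[p0]0002 ⊢ [p1]□□002 ⊢ [pR]□0□002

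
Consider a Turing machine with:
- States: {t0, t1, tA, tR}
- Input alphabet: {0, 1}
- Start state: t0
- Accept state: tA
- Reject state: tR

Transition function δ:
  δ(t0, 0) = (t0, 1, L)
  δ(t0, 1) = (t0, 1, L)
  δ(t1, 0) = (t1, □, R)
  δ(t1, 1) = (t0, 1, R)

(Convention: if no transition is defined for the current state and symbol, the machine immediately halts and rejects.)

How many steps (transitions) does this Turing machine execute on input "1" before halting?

Execution trace:
Initial: [t0]1
Step 1: δ(t0, 1) = (t0, 1, L) → [t0]□1

No transition is defined for δ(t0, □). By convention the machine halts and rejects.

The machine executed 1 step before halting.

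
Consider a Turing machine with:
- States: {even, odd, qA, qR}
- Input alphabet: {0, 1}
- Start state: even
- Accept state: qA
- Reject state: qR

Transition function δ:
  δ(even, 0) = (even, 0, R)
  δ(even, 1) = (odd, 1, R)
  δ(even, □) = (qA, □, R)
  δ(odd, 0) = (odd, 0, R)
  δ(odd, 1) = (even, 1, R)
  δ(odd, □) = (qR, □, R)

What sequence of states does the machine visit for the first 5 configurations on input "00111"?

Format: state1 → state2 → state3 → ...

Execution trace:
Initial: [even]00111
Step 1: δ(even, 0) = (even, 0, R) → 0[even]0111
Step 2: δ(even, 0) = (even, 0, R) → 00[even]111
Step 3: δ(even, 1) = (odd, 1, R) → 001[odd]11
Step 4: δ(odd, 1) = (even, 1, R) → 0011[even]1

State sequence: even → even → even → odd → even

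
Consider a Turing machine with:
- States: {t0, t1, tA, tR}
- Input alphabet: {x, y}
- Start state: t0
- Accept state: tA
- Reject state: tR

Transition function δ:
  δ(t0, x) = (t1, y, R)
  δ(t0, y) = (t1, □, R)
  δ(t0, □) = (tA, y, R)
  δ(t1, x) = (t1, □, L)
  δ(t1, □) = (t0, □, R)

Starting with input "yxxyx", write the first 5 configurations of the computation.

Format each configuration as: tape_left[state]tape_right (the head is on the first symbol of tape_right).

Transitions applied:
Step 1: δ(t0, y) = (t1, □, R)
Step 2: δ(t1, x) = (t1, □, L)
Step 3: δ(t1, □) = (t0, □, R)
Step 4: δ(t0, □) = (tA, y, R)

The first 5 configurations are:
[t0]yxxyx ⊢ □[t1]xxyx ⊢ [t1]□□xyx ⊢ □[t0]□xyx ⊢ □y[tA]xyx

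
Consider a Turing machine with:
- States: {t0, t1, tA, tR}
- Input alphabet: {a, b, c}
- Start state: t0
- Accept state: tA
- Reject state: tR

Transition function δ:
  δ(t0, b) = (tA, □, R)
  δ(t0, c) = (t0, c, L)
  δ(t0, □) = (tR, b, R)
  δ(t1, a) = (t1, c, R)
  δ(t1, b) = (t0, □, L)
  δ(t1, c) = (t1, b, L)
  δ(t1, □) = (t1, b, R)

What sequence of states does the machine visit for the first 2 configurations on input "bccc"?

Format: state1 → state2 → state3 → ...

Execution trace:
Initial: [t0]bccc
Step 1: δ(t0, b) = (tA, □, R) → □[tA]ccc

The machine reaches the accept state tA and halts.

State sequence: t0 → tA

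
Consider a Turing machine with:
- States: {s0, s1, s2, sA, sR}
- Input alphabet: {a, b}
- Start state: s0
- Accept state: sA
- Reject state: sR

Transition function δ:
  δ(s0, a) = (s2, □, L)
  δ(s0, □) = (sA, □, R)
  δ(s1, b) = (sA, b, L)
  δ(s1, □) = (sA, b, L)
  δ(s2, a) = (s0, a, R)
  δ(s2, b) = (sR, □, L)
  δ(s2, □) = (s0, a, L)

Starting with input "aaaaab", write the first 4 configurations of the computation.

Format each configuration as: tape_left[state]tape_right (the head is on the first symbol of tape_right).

Transitions applied:
Step 1: δ(s0, a) = (s2, □, L)
Step 2: δ(s2, □) = (s0, a, L)
Step 3: δ(s0, □) = (sA, □, R)

The first 4 configurations are:
[s0]aaaaab ⊢ [s2]□□aaaab ⊢ [s0]□a□aaaab ⊢ □[sA]a□aaaab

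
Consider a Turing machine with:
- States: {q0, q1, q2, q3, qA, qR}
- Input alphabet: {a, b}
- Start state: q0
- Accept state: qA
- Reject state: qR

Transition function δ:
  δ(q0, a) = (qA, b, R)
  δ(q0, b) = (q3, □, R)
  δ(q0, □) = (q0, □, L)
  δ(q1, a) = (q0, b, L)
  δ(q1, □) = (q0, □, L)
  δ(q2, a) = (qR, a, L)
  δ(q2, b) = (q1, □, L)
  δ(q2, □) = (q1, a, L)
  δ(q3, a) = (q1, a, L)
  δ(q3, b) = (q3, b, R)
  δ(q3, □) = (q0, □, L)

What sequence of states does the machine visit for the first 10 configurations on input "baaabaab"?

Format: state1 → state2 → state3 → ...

Execution trace:
Initial: [q0]baaabaab
Step 1: δ(q0, b) = (q3, □, R) → □[q3]aaabaab
Step 2: δ(q3, a) = (q1, a, L) → [q1]□aaabaab
Step 3: δ(q1, □) = (q0, □, L) → [q0]□□aaabaab
Step 4: δ(q0, □) = (q0, □, L) → [q0]□□□aaabaab
Step 5: δ(q0, □) = (q0, □, L) → [q0]□□□□aaabaab
Step 6: δ(q0, □) = (q0, □, L) → [q0]□□□□□aaabaab
Step 7: δ(q0, □) = (q0, □, L) → [q0]□□□□□□aaabaab
Step 8: δ(q0, □) = (q0, □, L) → [q0]□□□□□□□aaabaab
Step 9: δ(q0, □) = (q0, □, L) → [q0]□□□□□□□□aaabaab

State sequence: q0 → q3 → q1 → q0 → q0 → q0 → q0 → q0 → q0 → q0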